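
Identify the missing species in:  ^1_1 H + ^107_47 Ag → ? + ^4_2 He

Conserve mass number: 1 + 107 = A + 4, so A = 104.
Conserve atomic number: 1 + 47 = Z + 2, so Z = 46.
Z = 46 is palladium, so the species is ^104_46 Pd.

Pd-104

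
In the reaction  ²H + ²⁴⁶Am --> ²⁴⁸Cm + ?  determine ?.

Conserve mass number: 2 + 246 = 248 + A, so A = 0.
Conserve atomic number: 1 + 95 = 96 + Z, so Z = 0.
A = 0 and Z = 0 is γ — a gamma ray.

gamma ray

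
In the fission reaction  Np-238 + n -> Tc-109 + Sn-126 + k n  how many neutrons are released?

Conserve mass number: 239 = 109 + 126 + k, so k = 239 − 235 = 4.
Check atomic number: 93 = 43 + 50 + 0 = 93. ✓

4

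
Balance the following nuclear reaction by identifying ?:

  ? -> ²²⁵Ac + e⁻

Conserve mass number: A = 225 + 0, so A = 225.
Conserve atomic number: Z = 89 − 1, so Z = 88.
Z = 88 is radium, so the species is ²²⁵Ra.

Ra-225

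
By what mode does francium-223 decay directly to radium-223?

beta-minus decay

ΔA = 223 − 223 = 0; ΔZ = 88 − 87 = +1.
A is unchanged and Z rises by 1 — a neutron has become a proton (β⁻ decay).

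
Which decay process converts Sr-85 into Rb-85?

ΔA = 85 − 85 = 0; ΔZ = 37 − 38 = -1.
A is unchanged and Z drops by 1 — a proton has become a neutron (β⁺ emission or electron capture).

beta-plus decay or electron capture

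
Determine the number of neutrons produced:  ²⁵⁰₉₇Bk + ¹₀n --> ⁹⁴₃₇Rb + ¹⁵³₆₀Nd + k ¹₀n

Conserve mass number: 251 = 94 + 153 + k, so k = 251 − 247 = 4.
Check atomic number: 97 = 37 + 60 + 0 = 97. ✓

4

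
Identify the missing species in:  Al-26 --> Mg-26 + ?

positron

Conserve mass number: 26 = 26 + A, so A = 0.
Conserve atomic number: 13 = 12 + Z, so Z = 1.
A = 0 and Z = 1 is e⁺ — a positron.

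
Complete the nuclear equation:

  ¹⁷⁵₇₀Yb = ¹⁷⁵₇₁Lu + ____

beta-minus particle

Conserve mass number: 175 = 175 + A, so A = 0.
Conserve atomic number: 70 = 71 + Z, so Z = -1.
A = 0 and Z = -1 is ⁰₋₁e — a beta-minus particle.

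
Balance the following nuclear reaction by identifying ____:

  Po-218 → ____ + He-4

Pb-214

Conserve mass number: 218 = A + 4, so A = 214.
Conserve atomic number: 84 = Z + 2, so Z = 82.
Z = 82 is lead, so the species is Pb-214.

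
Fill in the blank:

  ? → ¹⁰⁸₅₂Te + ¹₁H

I-109

Conserve mass number: A = 108 + 1, so A = 109.
Conserve atomic number: Z = 52 + 1, so Z = 53.
Z = 53 is iodine, so the species is ¹⁰⁹₅₃I.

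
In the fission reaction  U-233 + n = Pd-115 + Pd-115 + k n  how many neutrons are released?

Conserve mass number: 234 = 115 + 115 + k, so k = 234 − 230 = 4.
Check atomic number: 92 = 46 + 46 + 0 = 92. ✓

4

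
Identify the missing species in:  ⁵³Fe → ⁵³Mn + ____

Conserve mass number: 53 = 53 + A, so A = 0.
Conserve atomic number: 26 = 25 + Z, so Z = 1.
A = 0 and Z = 1 is e⁺ — a positron.

positron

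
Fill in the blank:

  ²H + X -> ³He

Conserve mass number: 2 + A = 3, so A = 1.
Conserve atomic number: 1 + Z = 2, so Z = 1.
A = 1 and Z = 1 is ¹H — a proton.

proton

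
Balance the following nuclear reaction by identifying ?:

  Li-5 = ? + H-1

Conserve mass number: 5 = A + 1, so A = 4.
Conserve atomic number: 3 = Z + 1, so Z = 2.
A = 4 and Z = 2 is He-4 — an alpha particle.

He-4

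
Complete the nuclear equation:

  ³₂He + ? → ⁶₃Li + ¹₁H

alpha particle

Conserve mass number: 3 + A = 6 + 1, so A = 4.
Conserve atomic number: 2 + Z = 3 + 1, so Z = 2.
A = 4 and Z = 2 is ⁴₂He — an alpha particle.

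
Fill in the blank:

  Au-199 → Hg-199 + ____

beta-minus particle

Conserve mass number: 199 = 199 + A, so A = 0.
Conserve atomic number: 79 = 80 + Z, so Z = -1.
A = 0 and Z = -1 is e⁻ — a beta-minus particle.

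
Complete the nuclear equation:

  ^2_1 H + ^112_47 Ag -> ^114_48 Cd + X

Conserve mass number: 2 + 112 = 114 + A, so A = 0.
Conserve atomic number: 1 + 47 = 48 + Z, so Z = 0.
A = 0 and Z = 0 is ^0_0 γ — a gamma ray.

gamma ray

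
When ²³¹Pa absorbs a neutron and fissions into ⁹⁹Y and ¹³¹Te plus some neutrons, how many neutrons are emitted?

Conserve mass number: 232 = 99 + 131 + k, so k = 232 − 230 = 2.
Check atomic number: 91 = 39 + 52 + 0 = 91. ✓

2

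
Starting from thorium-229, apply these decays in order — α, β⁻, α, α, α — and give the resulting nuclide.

Bi-213

Start: (A, Z) = (229, 90).
After α: (225, 88).
After β⁻: (225, 89).
After α: (221, 87).
After α: (217, 85).
After α: (213, 83).
Z = 83 is bismuth.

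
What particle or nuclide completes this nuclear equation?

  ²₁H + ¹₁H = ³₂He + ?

gamma ray

Conserve mass number: 2 + 1 = 3 + A, so A = 0.
Conserve atomic number: 1 + 1 = 2 + Z, so Z = 0.
A = 0 and Z = 0 is ⁰₀γ — a gamma ray.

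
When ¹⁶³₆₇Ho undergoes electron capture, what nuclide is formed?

Dy-163

Electron capture: mass number changes by +0, atomic number by -1.
A: 163 = 163; Z: 67 − 1 = 66.
Z = 66 is dysprosium, so the daughter is ¹⁶³₆₆Dy.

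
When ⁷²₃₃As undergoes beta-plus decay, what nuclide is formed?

Beta-plus decay: mass number changes by +0, atomic number by -1.
A: 72 = 72; Z: 33 − 1 = 32.
Z = 32 is germanium, so the daughter is ⁷²₃₂Ge.

Ge-72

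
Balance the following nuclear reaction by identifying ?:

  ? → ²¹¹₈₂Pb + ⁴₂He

Po-215

Conserve mass number: A = 211 + 4, so A = 215.
Conserve atomic number: Z = 82 + 2, so Z = 84.
Z = 84 is polonium, so the species is ²¹⁵₈₄Po.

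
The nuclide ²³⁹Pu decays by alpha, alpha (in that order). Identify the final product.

Start: (A, Z) = (239, 94).
After α: (235, 92).
After α: (231, 90).
Z = 90 is thorium.

Th-231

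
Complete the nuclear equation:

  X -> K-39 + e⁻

Conserve mass number: A = 39 + 0, so A = 39.
Conserve atomic number: Z = 19 − 1, so Z = 18.
Z = 18 is argon, so the species is Ar-39.

Ar-39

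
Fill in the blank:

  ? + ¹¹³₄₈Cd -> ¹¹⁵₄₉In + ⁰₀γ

deuteron

Conserve mass number: A + 113 = 115 + 0, so A = 2.
Conserve atomic number: Z + 48 = 49 + 0, so Z = 1.
A = 2 and Z = 1 is ²₁H — a deuteron.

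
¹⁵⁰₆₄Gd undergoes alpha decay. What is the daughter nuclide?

Alpha decay: mass number changes by -4, atomic number by -2.
A: 150 − 4 = 146; Z: 64 − 2 = 62.
Z = 62 is samarium, so the daughter is ¹⁴⁶₆₂Sm.

Sm-146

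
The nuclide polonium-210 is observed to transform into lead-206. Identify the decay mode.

alpha decay

ΔA = 206 − 210 = -4; ΔZ = 82 − 84 = -2.
A drops by 4 and Z drops by 2 — the signature of alpha emission.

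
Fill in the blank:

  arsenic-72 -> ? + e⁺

Conserve mass number: 72 = A + 0, so A = 72.
Conserve atomic number: 33 = Z + 1, so Z = 32.
Z = 32 is germanium, so the species is germanium-72.

Ge-72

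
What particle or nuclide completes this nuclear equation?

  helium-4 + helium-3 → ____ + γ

Be-7

Conserve mass number: 4 + 3 = A + 0, so A = 7.
Conserve atomic number: 2 + 2 = Z + 0, so Z = 4.
Z = 4 is beryllium, so the species is beryllium-7.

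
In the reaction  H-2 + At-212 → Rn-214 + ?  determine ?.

Conserve mass number: 2 + 212 = 214 + A, so A = 0.
Conserve atomic number: 1 + 85 = 86 + Z, so Z = 0.
A = 0 and Z = 0 is γ — a gamma ray.

gamma ray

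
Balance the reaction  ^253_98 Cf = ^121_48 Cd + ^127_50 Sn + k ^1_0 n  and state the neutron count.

Conserve mass number: 253 = 121 + 127 + k, so k = 253 − 248 = 5.
Check atomic number: 98 = 48 + 50 + 0 = 98. ✓

5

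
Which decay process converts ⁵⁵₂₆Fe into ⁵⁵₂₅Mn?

ΔA = 55 − 55 = 0; ΔZ = 25 − 26 = -1.
A is unchanged and Z drops by 1 — a proton has become a neutron (β⁺ emission or electron capture).

beta-plus decay or electron capture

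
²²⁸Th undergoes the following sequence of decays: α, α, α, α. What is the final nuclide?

Start: (A, Z) = (228, 90).
After α: (224, 88).
After α: (220, 86).
After α: (216, 84).
After α: (212, 82).
Z = 82 is lead.

Pb-212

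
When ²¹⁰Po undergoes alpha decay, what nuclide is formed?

Alpha decay: mass number changes by -4, atomic number by -2.
A: 210 − 4 = 206; Z: 84 − 2 = 82.
Z = 82 is lead, so the daughter is ²⁰⁶Pb.

Pb-206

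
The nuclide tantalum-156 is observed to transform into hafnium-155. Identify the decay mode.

proton emission

ΔA = 155 − 156 = -1; ΔZ = 72 − 73 = -1.
A drops by 1 and Z drops by 1 — a proton was emitted.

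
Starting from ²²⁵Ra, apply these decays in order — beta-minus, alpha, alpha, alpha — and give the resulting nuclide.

Bi-213

Start: (A, Z) = (225, 88).
After β⁻: (225, 89).
After α: (221, 87).
After α: (217, 85).
After α: (213, 83).
Z = 83 is bismuth.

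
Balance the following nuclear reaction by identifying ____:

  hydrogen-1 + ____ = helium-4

Conserve mass number: 1 + A = 4, so A = 3.
Conserve atomic number: 1 + Z = 2, so Z = 1.
A = 3 and Z = 1 is hydrogen-3 — a triton.

triton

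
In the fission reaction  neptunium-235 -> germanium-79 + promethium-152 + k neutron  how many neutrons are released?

4

Conserve mass number: 235 = 79 + 152 + k, so k = 235 − 231 = 4.
Check atomic number: 93 = 32 + 61 + 0 = 93. ✓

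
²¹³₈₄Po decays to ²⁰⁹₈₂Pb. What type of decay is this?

ΔA = 209 − 213 = -4; ΔZ = 82 − 84 = -2.
A drops by 4 and Z drops by 2 — the signature of alpha emission.

alpha decay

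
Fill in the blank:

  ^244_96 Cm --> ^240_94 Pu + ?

Conserve mass number: 244 = 240 + A, so A = 4.
Conserve atomic number: 96 = 94 + Z, so Z = 2.
A = 4 and Z = 2 is ^4_2 He — an alpha particle.

alpha particle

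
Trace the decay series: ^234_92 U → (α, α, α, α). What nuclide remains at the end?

Po-218

Start: (A, Z) = (234, 92).
After α: (230, 90).
After α: (226, 88).
After α: (222, 86).
After α: (218, 84).
Z = 84 is polonium.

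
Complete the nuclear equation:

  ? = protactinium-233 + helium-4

Np-237

Conserve mass number: A = 233 + 4, so A = 237.
Conserve atomic number: Z = 91 + 2, so Z = 93.
Z = 93 is neptunium, so the species is neptunium-237.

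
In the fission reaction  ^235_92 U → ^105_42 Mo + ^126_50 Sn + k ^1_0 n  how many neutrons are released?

4

Conserve mass number: 235 = 105 + 126 + k, so k = 235 − 231 = 4.
Check atomic number: 92 = 42 + 50 + 0 = 92. ✓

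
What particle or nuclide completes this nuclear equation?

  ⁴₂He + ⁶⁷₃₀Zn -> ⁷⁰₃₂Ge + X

neutron

Conserve mass number: 4 + 67 = 70 + A, so A = 1.
Conserve atomic number: 2 + 30 = 32 + Z, so Z = 0.
A = 1 and Z = 0 is ¹₀n — a neutron.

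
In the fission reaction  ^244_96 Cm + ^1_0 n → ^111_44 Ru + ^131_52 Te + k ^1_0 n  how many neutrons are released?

Conserve mass number: 245 = 111 + 131 + k, so k = 245 − 242 = 3.
Check atomic number: 96 = 44 + 52 + 0 = 96. ✓

3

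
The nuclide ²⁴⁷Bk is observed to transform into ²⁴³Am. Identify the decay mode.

alpha decay

ΔA = 243 − 247 = -4; ΔZ = 95 − 97 = -2.
A drops by 4 and Z drops by 2 — the signature of alpha emission.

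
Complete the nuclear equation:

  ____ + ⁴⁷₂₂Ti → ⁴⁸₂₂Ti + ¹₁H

Conserve mass number: A + 47 = 48 + 1, so A = 2.
Conserve atomic number: Z + 22 = 22 + 1, so Z = 1.
A = 2 and Z = 1 is ²₁H — a deuteron.

deuteron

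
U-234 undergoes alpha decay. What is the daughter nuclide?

Th-230

Alpha decay: mass number changes by -4, atomic number by -2.
A: 234 − 4 = 230; Z: 92 − 2 = 90.
Z = 90 is thorium, so the daughter is Th-230.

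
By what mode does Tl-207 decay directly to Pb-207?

ΔA = 207 − 207 = 0; ΔZ = 82 − 81 = +1.
A is unchanged and Z rises by 1 — a neutron has become a proton (β⁻ decay).

beta-minus decay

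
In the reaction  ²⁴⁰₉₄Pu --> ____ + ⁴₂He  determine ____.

Conserve mass number: 240 = A + 4, so A = 236.
Conserve atomic number: 94 = Z + 2, so Z = 92.
Z = 92 is uranium, so the species is ²³⁶₉₂U.

U-236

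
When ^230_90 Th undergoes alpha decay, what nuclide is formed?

Alpha decay: mass number changes by -4, atomic number by -2.
A: 230 − 4 = 226; Z: 90 − 2 = 88.
Z = 88 is radium, so the daughter is ^226_88 Ra.

Ra-226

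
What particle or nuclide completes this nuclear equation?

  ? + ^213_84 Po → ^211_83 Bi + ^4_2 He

Conserve mass number: A + 213 = 211 + 4, so A = 2.
Conserve atomic number: Z + 84 = 83 + 2, so Z = 1.
A = 2 and Z = 1 is ^2_1 H — a deuteron.

deuteron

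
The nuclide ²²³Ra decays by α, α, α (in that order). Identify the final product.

Start: (A, Z) = (223, 88).
After α: (219, 86).
After α: (215, 84).
After α: (211, 82).
Z = 82 is lead.

Pb-211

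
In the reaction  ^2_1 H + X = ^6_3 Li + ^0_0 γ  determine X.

alpha particle

Conserve mass number: 2 + A = 6 + 0, so A = 4.
Conserve atomic number: 1 + Z = 3 + 0, so Z = 2.
A = 4 and Z = 2 is ^4_2 He — an alpha particle.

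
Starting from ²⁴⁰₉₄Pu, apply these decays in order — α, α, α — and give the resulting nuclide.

Start: (A, Z) = (240, 94).
After α: (236, 92).
After α: (232, 90).
After α: (228, 88).
Z = 88 is radium.

Ra-228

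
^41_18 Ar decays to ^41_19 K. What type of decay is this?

ΔA = 41 − 41 = 0; ΔZ = 19 − 18 = +1.
A is unchanged and Z rises by 1 — a neutron has become a proton (β⁻ decay).

beta-minus decay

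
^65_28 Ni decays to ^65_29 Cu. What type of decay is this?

beta-minus decay

ΔA = 65 − 65 = 0; ΔZ = 29 − 28 = +1.
A is unchanged and Z rises by 1 — a neutron has become a proton (β⁻ decay).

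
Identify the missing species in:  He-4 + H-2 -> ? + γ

Conserve mass number: 4 + 2 = A + 0, so A = 6.
Conserve atomic number: 2 + 1 = Z + 0, so Z = 3.
Z = 3 is lithium, so the species is Li-6.

Li-6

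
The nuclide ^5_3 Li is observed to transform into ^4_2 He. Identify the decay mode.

ΔA = 4 − 5 = -1; ΔZ = 2 − 3 = -1.
A drops by 1 and Z drops by 1 — a proton was emitted.

proton emission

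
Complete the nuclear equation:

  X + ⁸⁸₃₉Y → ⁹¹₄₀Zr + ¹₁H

alpha particle

Conserve mass number: A + 88 = 91 + 1, so A = 4.
Conserve atomic number: Z + 39 = 40 + 1, so Z = 2.
A = 4 and Z = 2 is ⁴₂He — an alpha particle.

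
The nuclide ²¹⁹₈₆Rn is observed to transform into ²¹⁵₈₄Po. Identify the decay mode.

alpha decay

ΔA = 215 − 219 = -4; ΔZ = 84 − 86 = -2.
A drops by 4 and Z drops by 2 — the signature of alpha emission.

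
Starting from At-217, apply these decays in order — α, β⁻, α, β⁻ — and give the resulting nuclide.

Start: (A, Z) = (217, 85).
After α: (213, 83).
After β⁻: (213, 84).
After α: (209, 82).
After β⁻: (209, 83).
Z = 83 is bismuth.

Bi-209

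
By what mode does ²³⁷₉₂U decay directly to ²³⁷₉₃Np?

beta-minus decay

ΔA = 237 − 237 = 0; ΔZ = 93 − 92 = +1.
A is unchanged and Z rises by 1 — a neutron has become a proton (β⁻ decay).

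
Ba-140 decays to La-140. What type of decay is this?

beta-minus decay

ΔA = 140 − 140 = 0; ΔZ = 57 − 56 = +1.
A is unchanged and Z rises by 1 — a neutron has become a proton (β⁻ decay).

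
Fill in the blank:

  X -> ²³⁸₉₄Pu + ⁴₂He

Conserve mass number: A = 238 + 4, so A = 242.
Conserve atomic number: Z = 94 + 2, so Z = 96.
Z = 96 is curium, so the species is ²⁴²₉₆Cm.

Cm-242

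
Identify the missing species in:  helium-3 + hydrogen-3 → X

Conserve mass number: 3 + 3 = A, so A = 6.
Conserve atomic number: 2 + 1 = Z, so Z = 3.
Z = 3 is lithium, so the species is lithium-6.

Li-6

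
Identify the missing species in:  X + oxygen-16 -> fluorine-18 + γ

deuteron

Conserve mass number: A + 16 = 18 + 0, so A = 2.
Conserve atomic number: Z + 8 = 9 + 0, so Z = 1.
A = 2 and Z = 1 is hydrogen-2 — a deuteron.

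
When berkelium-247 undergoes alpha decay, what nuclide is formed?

Am-243

Alpha decay: mass number changes by -4, atomic number by -2.
A: 247 − 4 = 243; Z: 97 − 2 = 95.
Z = 95 is americium, so the daughter is americium-243.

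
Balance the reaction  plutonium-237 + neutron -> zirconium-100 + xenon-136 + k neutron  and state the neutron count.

Conserve mass number: 238 = 100 + 136 + k, so k = 238 − 236 = 2.
Check atomic number: 94 = 40 + 54 + 0 = 94. ✓

2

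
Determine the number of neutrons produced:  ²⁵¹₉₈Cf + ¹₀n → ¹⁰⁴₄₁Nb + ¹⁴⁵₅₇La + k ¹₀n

Conserve mass number: 252 = 104 + 145 + k, so k = 252 − 249 = 3.
Check atomic number: 98 = 41 + 57 + 0 = 98. ✓

3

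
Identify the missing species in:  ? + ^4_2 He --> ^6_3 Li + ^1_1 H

He-3

Conserve mass number: A + 4 = 6 + 1, so A = 3.
Conserve atomic number: Z + 2 = 3 + 1, so Z = 2.
Z = 2 is helium, so the species is ^3_2 He.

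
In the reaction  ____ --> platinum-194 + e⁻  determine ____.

Ir-194

Conserve mass number: A = 194 + 0, so A = 194.
Conserve atomic number: Z = 78 − 1, so Z = 77.
Z = 77 is iridium, so the species is iridium-194.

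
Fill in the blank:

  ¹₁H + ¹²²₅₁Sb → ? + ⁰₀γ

Conserve mass number: 1 + 122 = A + 0, so A = 123.
Conserve atomic number: 1 + 51 = Z + 0, so Z = 52.
Z = 52 is tellurium, so the species is ¹²³₅₂Te.

Te-123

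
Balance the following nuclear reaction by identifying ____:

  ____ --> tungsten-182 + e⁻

Ta-182

Conserve mass number: A = 182 + 0, so A = 182.
Conserve atomic number: Z = 74 − 1, so Z = 73.
Z = 73 is tantalum, so the species is tantalum-182.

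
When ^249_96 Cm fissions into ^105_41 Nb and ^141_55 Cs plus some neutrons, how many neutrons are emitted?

Conserve mass number: 249 = 105 + 141 + k, so k = 249 − 246 = 3.
Check atomic number: 96 = 41 + 55 + 0 = 96. ✓

3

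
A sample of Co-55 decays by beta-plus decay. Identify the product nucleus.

Fe-55

Beta-plus decay: mass number changes by +0, atomic number by -1.
A: 55 = 55; Z: 27 − 1 = 26.
Z = 26 is iron, so the daughter is Fe-55.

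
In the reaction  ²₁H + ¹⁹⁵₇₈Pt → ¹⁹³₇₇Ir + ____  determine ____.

alpha particle

Conserve mass number: 2 + 195 = 193 + A, so A = 4.
Conserve atomic number: 1 + 78 = 77 + Z, so Z = 2.
A = 4 and Z = 2 is ⁴₂He — an alpha particle.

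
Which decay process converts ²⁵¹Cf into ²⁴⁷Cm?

ΔA = 247 − 251 = -4; ΔZ = 96 − 98 = -2.
A drops by 4 and Z drops by 2 — the signature of alpha emission.

alpha decay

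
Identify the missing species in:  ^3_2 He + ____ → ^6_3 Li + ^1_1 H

alpha particle

Conserve mass number: 3 + A = 6 + 1, so A = 4.
Conserve atomic number: 2 + Z = 3 + 1, so Z = 2.
A = 4 and Z = 2 is ^4_2 He — an alpha particle.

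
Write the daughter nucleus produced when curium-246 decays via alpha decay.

Alpha decay: mass number changes by -4, atomic number by -2.
A: 246 − 4 = 242; Z: 96 − 2 = 94.
Z = 94 is plutonium, so the daughter is plutonium-242.

Pu-242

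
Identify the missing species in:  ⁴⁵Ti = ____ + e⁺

Sc-45

Conserve mass number: 45 = A + 0, so A = 45.
Conserve atomic number: 22 = Z + 1, so Z = 21.
Z = 21 is scandium, so the species is ⁴⁵Sc.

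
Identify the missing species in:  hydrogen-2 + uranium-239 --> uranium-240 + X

proton

Conserve mass number: 2 + 239 = 240 + A, so A = 1.
Conserve atomic number: 1 + 92 = 92 + Z, so Z = 1.
A = 1 and Z = 1 is hydrogen-1 — a proton.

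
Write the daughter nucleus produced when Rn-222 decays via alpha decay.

Alpha decay: mass number changes by -4, atomic number by -2.
A: 222 − 4 = 218; Z: 86 − 2 = 84.
Z = 84 is polonium, so the daughter is Po-218.

Po-218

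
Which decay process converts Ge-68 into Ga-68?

ΔA = 68 − 68 = 0; ΔZ = 31 − 32 = -1.
A is unchanged and Z drops by 1 — a proton has become a neutron (β⁺ emission or electron capture).

beta-plus decay or electron capture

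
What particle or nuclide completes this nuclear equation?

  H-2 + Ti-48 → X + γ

V-50

Conserve mass number: 2 + 48 = A + 0, so A = 50.
Conserve atomic number: 1 + 22 = Z + 0, so Z = 23.
Z = 23 is vanadium, so the species is V-50.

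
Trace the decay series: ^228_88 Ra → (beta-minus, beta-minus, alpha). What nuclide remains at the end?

Start: (A, Z) = (228, 88).
After β⁻: (228, 89).
After β⁻: (228, 90).
After α: (224, 88).
Z = 88 is radium.

Ra-224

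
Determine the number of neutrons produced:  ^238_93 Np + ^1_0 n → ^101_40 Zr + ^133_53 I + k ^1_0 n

5

Conserve mass number: 239 = 101 + 133 + k, so k = 239 − 234 = 5.
Check atomic number: 93 = 40 + 53 + 0 = 93. ✓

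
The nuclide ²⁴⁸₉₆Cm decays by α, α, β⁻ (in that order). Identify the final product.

Start: (A, Z) = (248, 96).
After α: (244, 94).
After α: (240, 92).
After β⁻: (240, 93).
Z = 93 is neptunium.

Np-240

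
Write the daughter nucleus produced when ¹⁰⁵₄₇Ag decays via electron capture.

Electron capture: mass number changes by +0, atomic number by -1.
A: 105 = 105; Z: 47 − 1 = 46.
Z = 46 is palladium, so the daughter is ¹⁰⁵₄₆Pd.

Pd-105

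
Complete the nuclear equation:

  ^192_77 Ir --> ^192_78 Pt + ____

beta-minus particle

Conserve mass number: 192 = 192 + A, so A = 0.
Conserve atomic number: 77 = 78 + Z, so Z = -1.
A = 0 and Z = -1 is ^0_-1 e — a beta-minus particle.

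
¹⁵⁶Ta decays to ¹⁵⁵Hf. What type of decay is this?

ΔA = 155 − 156 = -1; ΔZ = 72 − 73 = -1.
A drops by 1 and Z drops by 1 — a proton was emitted.

proton emission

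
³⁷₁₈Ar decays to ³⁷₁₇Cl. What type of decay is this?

ΔA = 37 − 37 = 0; ΔZ = 17 − 18 = -1.
A is unchanged and Z drops by 1 — a proton has become a neutron (β⁺ emission or electron capture).

beta-plus decay or electron capture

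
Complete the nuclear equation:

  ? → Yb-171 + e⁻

Tm-171

Conserve mass number: A = 171 + 0, so A = 171.
Conserve atomic number: Z = 70 − 1, so Z = 69.
Z = 69 is thulium, so the species is Tm-171.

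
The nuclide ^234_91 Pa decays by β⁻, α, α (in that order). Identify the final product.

Ra-226

Start: (A, Z) = (234, 91).
After β⁻: (234, 92).
After α: (230, 90).
After α: (226, 88).
Z = 88 is radium.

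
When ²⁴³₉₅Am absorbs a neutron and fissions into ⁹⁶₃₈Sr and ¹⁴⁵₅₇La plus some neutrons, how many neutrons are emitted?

Conserve mass number: 244 = 96 + 145 + k, so k = 244 − 241 = 3.
Check atomic number: 95 = 38 + 57 + 0 = 95. ✓

3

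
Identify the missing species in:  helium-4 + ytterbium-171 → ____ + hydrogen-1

Lu-174

Conserve mass number: 4 + 171 = A + 1, so A = 174.
Conserve atomic number: 2 + 70 = Z + 1, so Z = 71.
Z = 71 is lutetium, so the species is lutetium-174.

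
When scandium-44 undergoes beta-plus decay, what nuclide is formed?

Beta-plus decay: mass number changes by +0, atomic number by -1.
A: 44 = 44; Z: 21 − 1 = 20.
Z = 20 is calcium, so the daughter is calcium-44.

Ca-44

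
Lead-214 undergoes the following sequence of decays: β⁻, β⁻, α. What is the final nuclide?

Start: (A, Z) = (214, 82).
After β⁻: (214, 83).
After β⁻: (214, 84).
After α: (210, 82).
Z = 82 is lead.

Pb-210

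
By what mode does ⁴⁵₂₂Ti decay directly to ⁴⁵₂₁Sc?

ΔA = 45 − 45 = 0; ΔZ = 21 − 22 = -1.
A is unchanged and Z drops by 1 — a proton has become a neutron (β⁺ emission or electron capture).

beta-plus decay or electron capture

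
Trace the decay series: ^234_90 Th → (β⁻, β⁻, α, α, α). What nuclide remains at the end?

Start: (A, Z) = (234, 90).
After β⁻: (234, 91).
After β⁻: (234, 92).
After α: (230, 90).
After α: (226, 88).
After α: (222, 86).
Z = 86 is radon.

Rn-222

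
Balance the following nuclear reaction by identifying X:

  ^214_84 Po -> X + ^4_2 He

Pb-210

Conserve mass number: 214 = A + 4, so A = 210.
Conserve atomic number: 84 = Z + 2, so Z = 82.
Z = 82 is lead, so the species is ^210_82 Pb.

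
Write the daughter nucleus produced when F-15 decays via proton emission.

Proton emission: mass number changes by -1, atomic number by -1.
A: 15 − 1 = 14; Z: 9 − 1 = 8.
Z = 8 is oxygen, so the daughter is O-14.

O-14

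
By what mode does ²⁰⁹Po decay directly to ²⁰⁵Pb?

alpha decay

ΔA = 205 − 209 = -4; ΔZ = 82 − 84 = -2.
A drops by 4 and Z drops by 2 — the signature of alpha emission.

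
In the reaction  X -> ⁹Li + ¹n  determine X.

Conserve mass number: A = 9 + 1, so A = 10.
Conserve atomic number: Z = 3 + 0, so Z = 3.
Z = 3 is lithium, so the species is ¹⁰Li.

Li-10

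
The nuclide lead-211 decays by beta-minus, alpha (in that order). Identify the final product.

Tl-207

Start: (A, Z) = (211, 82).
After β⁻: (211, 83).
After α: (207, 81).
Z = 81 is thallium.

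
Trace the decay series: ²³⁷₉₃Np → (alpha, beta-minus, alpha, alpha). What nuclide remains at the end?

Start: (A, Z) = (237, 93).
After α: (233, 91).
After β⁻: (233, 92).
After α: (229, 90).
After α: (225, 88).
Z = 88 is radium.

Ra-225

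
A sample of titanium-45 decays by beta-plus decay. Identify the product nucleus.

Sc-45

Beta-plus decay: mass number changes by +0, atomic number by -1.
A: 45 = 45; Z: 22 − 1 = 21.
Z = 21 is scandium, so the daughter is scandium-45.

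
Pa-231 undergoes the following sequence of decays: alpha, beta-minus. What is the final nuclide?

Th-227

Start: (A, Z) = (231, 91).
After α: (227, 89).
After β⁻: (227, 90).
Z = 90 is thorium.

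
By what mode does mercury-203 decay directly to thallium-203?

beta-minus decay

ΔA = 203 − 203 = 0; ΔZ = 81 − 80 = +1.
A is unchanged and Z rises by 1 — a neutron has become a proton (β⁻ decay).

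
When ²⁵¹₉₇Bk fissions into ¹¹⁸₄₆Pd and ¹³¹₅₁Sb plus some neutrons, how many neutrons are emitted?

2

Conserve mass number: 251 = 118 + 131 + k, so k = 251 − 249 = 2.
Check atomic number: 97 = 46 + 51 + 0 = 97. ✓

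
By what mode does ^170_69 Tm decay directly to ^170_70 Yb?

beta-minus decay

ΔA = 170 − 170 = 0; ΔZ = 70 − 69 = +1.
A is unchanged and Z rises by 1 — a neutron has become a proton (β⁻ decay).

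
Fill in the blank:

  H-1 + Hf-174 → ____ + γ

Conserve mass number: 1 + 174 = A + 0, so A = 175.
Conserve atomic number: 1 + 72 = Z + 0, so Z = 73.
Z = 73 is tantalum, so the species is Ta-175.

Ta-175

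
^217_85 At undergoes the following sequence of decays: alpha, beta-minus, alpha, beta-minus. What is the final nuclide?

Bi-209

Start: (A, Z) = (217, 85).
After α: (213, 83).
After β⁻: (213, 84).
After α: (209, 82).
After β⁻: (209, 83).
Z = 83 is bismuth.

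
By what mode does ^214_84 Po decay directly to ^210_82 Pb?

alpha decay

ΔA = 210 − 214 = -4; ΔZ = 82 − 84 = -2.
A drops by 4 and Z drops by 2 — the signature of alpha emission.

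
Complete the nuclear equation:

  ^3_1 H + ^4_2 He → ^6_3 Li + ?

neutron

Conserve mass number: 3 + 4 = 6 + A, so A = 1.
Conserve atomic number: 1 + 2 = 3 + Z, so Z = 0.
A = 1 and Z = 0 is ^1_0 n — a neutron.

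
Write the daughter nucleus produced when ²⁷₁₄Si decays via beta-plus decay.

Al-27

Beta-plus decay: mass number changes by +0, atomic number by -1.
A: 27 = 27; Z: 14 − 1 = 13.
Z = 13 is aluminium, so the daughter is ²⁷₁₃Al.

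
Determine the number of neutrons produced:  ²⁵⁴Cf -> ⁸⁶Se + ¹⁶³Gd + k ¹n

Conserve mass number: 254 = 86 + 163 + k, so k = 254 − 249 = 5.
Check atomic number: 98 = 34 + 64 + 0 = 98. ✓

5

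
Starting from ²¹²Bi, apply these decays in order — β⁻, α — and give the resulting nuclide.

Start: (A, Z) = (212, 83).
After β⁻: (212, 84).
After α: (208, 82).
Z = 82 is lead.

Pb-208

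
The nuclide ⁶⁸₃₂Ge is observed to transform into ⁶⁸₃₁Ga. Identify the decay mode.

beta-plus decay or electron capture

ΔA = 68 − 68 = 0; ΔZ = 31 − 32 = -1.
A is unchanged and Z drops by 1 — a proton has become a neutron (β⁺ emission or electron capture).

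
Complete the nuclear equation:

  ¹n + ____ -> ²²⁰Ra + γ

Conserve mass number: 1 + A = 220 + 0, so A = 219.
Conserve atomic number: 0 + Z = 88 + 0, so Z = 88.
Z = 88 is radium, so the species is ²¹⁹Ra.

Ra-219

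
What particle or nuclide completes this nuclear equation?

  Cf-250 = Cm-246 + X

Conserve mass number: 250 = 246 + A, so A = 4.
Conserve atomic number: 98 = 96 + Z, so Z = 2.
A = 4 and Z = 2 is He-4 — an alpha particle.

alpha particle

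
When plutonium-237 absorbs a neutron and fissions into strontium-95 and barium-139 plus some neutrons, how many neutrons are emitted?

Conserve mass number: 238 = 95 + 139 + k, so k = 238 − 234 = 4.
Check atomic number: 94 = 38 + 56 + 0 = 94. ✓

4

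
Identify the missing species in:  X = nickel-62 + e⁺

Conserve mass number: A = 62 + 0, so A = 62.
Conserve atomic number: Z = 28 + 1, so Z = 29.
Z = 29 is copper, so the species is copper-62.

Cu-62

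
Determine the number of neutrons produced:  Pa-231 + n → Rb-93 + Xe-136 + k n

Conserve mass number: 232 = 93 + 136 + k, so k = 232 − 229 = 3.
Check atomic number: 91 = 37 + 54 + 0 = 91. ✓

3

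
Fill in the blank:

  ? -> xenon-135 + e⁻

Conserve mass number: A = 135 + 0, so A = 135.
Conserve atomic number: Z = 54 − 1, so Z = 53.
Z = 53 is iodine, so the species is iodine-135.

I-135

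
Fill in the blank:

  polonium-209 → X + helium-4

Conserve mass number: 209 = A + 4, so A = 205.
Conserve atomic number: 84 = Z + 2, so Z = 82.
Z = 82 is lead, so the species is lead-205.

Pb-205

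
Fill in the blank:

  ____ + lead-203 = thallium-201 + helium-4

deuteron

Conserve mass number: A + 203 = 201 + 4, so A = 2.
Conserve atomic number: Z + 82 = 81 + 2, so Z = 1.
A = 2 and Z = 1 is hydrogen-2 — a deuteron.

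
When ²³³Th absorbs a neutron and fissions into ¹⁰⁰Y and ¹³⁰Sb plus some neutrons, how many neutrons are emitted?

4

Conserve mass number: 234 = 100 + 130 + k, so k = 234 − 230 = 4.
Check atomic number: 90 = 39 + 51 + 0 = 90. ✓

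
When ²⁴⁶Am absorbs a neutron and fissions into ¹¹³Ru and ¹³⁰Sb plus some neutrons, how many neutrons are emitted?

4

Conserve mass number: 247 = 113 + 130 + k, so k = 247 − 243 = 4.
Check atomic number: 95 = 44 + 51 + 0 = 95. ✓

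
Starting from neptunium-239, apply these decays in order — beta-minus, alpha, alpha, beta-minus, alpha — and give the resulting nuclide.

Ac-227

Start: (A, Z) = (239, 93).
After β⁻: (239, 94).
After α: (235, 92).
After α: (231, 90).
After β⁻: (231, 91).
After α: (227, 89).
Z = 89 is actinium.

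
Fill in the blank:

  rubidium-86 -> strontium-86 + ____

beta-minus particle

Conserve mass number: 86 = 86 + A, so A = 0.
Conserve atomic number: 37 = 38 + Z, so Z = -1.
A = 0 and Z = -1 is e⁻ — a beta-minus particle.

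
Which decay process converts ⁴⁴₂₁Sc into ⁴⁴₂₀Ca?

ΔA = 44 − 44 = 0; ΔZ = 20 − 21 = -1.
A is unchanged and Z drops by 1 — a proton has become a neutron (β⁺ emission or electron capture).

beta-plus decay or electron capture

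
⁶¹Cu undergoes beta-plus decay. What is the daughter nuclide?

Beta-plus decay: mass number changes by +0, atomic number by -1.
A: 61 = 61; Z: 29 − 1 = 28.
Z = 28 is nickel, so the daughter is ⁶¹Ni.

Ni-61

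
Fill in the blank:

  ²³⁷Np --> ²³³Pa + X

Conserve mass number: 237 = 233 + A, so A = 4.
Conserve atomic number: 93 = 91 + Z, so Z = 2.
A = 4 and Z = 2 is ⁴He — an alpha particle.

alpha particle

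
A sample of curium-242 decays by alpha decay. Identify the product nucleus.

Alpha decay: mass number changes by -4, atomic number by -2.
A: 242 − 4 = 238; Z: 96 − 2 = 94.
Z = 94 is plutonium, so the daughter is plutonium-238.

Pu-238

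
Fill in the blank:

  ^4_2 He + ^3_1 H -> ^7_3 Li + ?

gamma ray

Conserve mass number: 4 + 3 = 7 + A, so A = 0.
Conserve atomic number: 2 + 1 = 3 + Z, so Z = 0.
A = 0 and Z = 0 is ^0_0 γ — a gamma ray.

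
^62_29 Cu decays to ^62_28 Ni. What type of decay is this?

beta-plus decay or electron capture

ΔA = 62 − 62 = 0; ΔZ = 28 − 29 = -1.
A is unchanged and Z drops by 1 — a proton has become a neutron (β⁺ emission or electron capture).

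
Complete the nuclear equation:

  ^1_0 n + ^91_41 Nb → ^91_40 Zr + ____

proton

Conserve mass number: 1 + 91 = 91 + A, so A = 1.
Conserve atomic number: 0 + 41 = 40 + Z, so Z = 1.
A = 1 and Z = 1 is ^1_1 H — a proton.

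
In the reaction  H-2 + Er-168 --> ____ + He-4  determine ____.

Conserve mass number: 2 + 168 = A + 4, so A = 166.
Conserve atomic number: 1 + 68 = Z + 2, so Z = 67.
Z = 67 is holmium, so the species is Ho-166.

Ho-166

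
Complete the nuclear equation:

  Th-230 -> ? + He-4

Ra-226

Conserve mass number: 230 = A + 4, so A = 226.
Conserve atomic number: 90 = Z + 2, so Z = 88.
Z = 88 is radium, so the species is Ra-226.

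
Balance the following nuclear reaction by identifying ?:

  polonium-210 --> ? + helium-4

Pb-206

Conserve mass number: 210 = A + 4, so A = 206.
Conserve atomic number: 84 = Z + 2, so Z = 82.
Z = 82 is lead, so the species is lead-206.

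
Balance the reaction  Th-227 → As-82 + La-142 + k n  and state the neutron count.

Conserve mass number: 227 = 82 + 142 + k, so k = 227 − 224 = 3.
Check atomic number: 90 = 33 + 57 + 0 = 90. ✓

3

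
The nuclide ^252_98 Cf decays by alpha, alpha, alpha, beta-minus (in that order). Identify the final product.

Start: (A, Z) = (252, 98).
After α: (248, 96).
After α: (244, 94).
After α: (240, 92).
After β⁻: (240, 93).
Z = 93 is neptunium.

Np-240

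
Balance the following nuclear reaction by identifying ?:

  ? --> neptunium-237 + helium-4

Am-241

Conserve mass number: A = 237 + 4, so A = 241.
Conserve atomic number: Z = 93 + 2, so Z = 95.
Z = 95 is americium, so the species is americium-241.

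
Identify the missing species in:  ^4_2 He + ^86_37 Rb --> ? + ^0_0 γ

Conserve mass number: 4 + 86 = A + 0, so A = 90.
Conserve atomic number: 2 + 37 = Z + 0, so Z = 39.
Z = 39 is yttrium, so the species is ^90_39 Y.

Y-90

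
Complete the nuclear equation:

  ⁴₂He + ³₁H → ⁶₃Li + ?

neutron

Conserve mass number: 4 + 3 = 6 + A, so A = 1.
Conserve atomic number: 2 + 1 = 3 + Z, so Z = 0.
A = 1 and Z = 0 is ¹₀n — a neutron.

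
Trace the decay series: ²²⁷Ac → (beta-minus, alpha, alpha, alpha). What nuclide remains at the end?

Start: (A, Z) = (227, 89).
After β⁻: (227, 90).
After α: (223, 88).
After α: (219, 86).
After α: (215, 84).
Z = 84 is polonium.

Po-215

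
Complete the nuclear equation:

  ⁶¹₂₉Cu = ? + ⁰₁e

Ni-61

Conserve mass number: 61 = A + 0, so A = 61.
Conserve atomic number: 29 = Z + 1, so Z = 28.
Z = 28 is nickel, so the species is ⁶¹₂₈Ni.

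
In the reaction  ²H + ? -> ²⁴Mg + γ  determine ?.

Conserve mass number: 2 + A = 24 + 0, so A = 22.
Conserve atomic number: 1 + Z = 12 + 0, so Z = 11.
Z = 11 is sodium, so the species is ²²Na.

Na-22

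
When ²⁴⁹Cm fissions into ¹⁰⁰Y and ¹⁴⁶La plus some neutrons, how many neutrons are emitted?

3

Conserve mass number: 249 = 100 + 146 + k, so k = 249 − 246 = 3.
Check atomic number: 96 = 39 + 57 + 0 = 96. ✓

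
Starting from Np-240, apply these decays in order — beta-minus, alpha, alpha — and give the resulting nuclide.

Th-232

Start: (A, Z) = (240, 93).
After β⁻: (240, 94).
After α: (236, 92).
After α: (232, 90).
Z = 90 is thorium.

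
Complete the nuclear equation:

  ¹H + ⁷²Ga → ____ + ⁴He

Conserve mass number: 1 + 72 = A + 4, so A = 69.
Conserve atomic number: 1 + 31 = Z + 2, so Z = 30.
Z = 30 is zinc, so the species is ⁶⁹Zn.

Zn-69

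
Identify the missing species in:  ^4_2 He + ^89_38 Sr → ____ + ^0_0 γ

Zr-93

Conserve mass number: 4 + 89 = A + 0, so A = 93.
Conserve atomic number: 2 + 38 = Z + 0, so Z = 40.
Z = 40 is zirconium, so the species is ^93_40 Zr.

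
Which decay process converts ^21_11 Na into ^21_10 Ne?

ΔA = 21 − 21 = 0; ΔZ = 10 − 11 = -1.
A is unchanged and Z drops by 1 — a proton has become a neutron (β⁺ emission or electron capture).

beta-plus decay or electron capture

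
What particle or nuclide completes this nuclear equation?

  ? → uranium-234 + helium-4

Conserve mass number: A = 234 + 4, so A = 238.
Conserve atomic number: Z = 92 + 2, so Z = 94.
Z = 94 is plutonium, so the species is plutonium-238.

Pu-238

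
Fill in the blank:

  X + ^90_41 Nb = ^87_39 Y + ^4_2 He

neutron

Conserve mass number: A + 90 = 87 + 4, so A = 1.
Conserve atomic number: Z + 41 = 39 + 2, so Z = 0.
A = 1 and Z = 0 is ^1_0 n — a neutron.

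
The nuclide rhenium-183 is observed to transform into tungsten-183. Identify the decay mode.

beta-plus decay or electron capture

ΔA = 183 − 183 = 0; ΔZ = 74 − 75 = -1.
A is unchanged and Z drops by 1 — a proton has become a neutron (β⁺ emission or electron capture).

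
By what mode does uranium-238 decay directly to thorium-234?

ΔA = 234 − 238 = -4; ΔZ = 90 − 92 = -2.
A drops by 4 and Z drops by 2 — the signature of alpha emission.

alpha decay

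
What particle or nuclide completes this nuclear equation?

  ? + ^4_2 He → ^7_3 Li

triton

Conserve mass number: A + 4 = 7, so A = 3.
Conserve atomic number: Z + 2 = 3, so Z = 1.
A = 3 and Z = 1 is ^3_1 H — a triton.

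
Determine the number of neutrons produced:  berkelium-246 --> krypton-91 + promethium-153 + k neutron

2

Conserve mass number: 246 = 91 + 153 + k, so k = 246 − 244 = 2.
Check atomic number: 97 = 36 + 61 + 0 = 97. ✓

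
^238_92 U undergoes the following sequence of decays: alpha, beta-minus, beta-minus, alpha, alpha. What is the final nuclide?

Start: (A, Z) = (238, 92).
After α: (234, 90).
After β⁻: (234, 91).
After β⁻: (234, 92).
After α: (230, 90).
After α: (226, 88).
Z = 88 is radium.

Ra-226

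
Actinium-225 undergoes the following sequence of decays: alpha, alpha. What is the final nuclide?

At-217

Start: (A, Z) = (225, 89).
After α: (221, 87).
After α: (217, 85).
Z = 85 is astatine.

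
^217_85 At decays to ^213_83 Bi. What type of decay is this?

alpha decay

ΔA = 213 − 217 = -4; ΔZ = 83 − 85 = -2.
A drops by 4 and Z drops by 2 — the signature of alpha emission.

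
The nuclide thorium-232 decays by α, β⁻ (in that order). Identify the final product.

Ac-228

Start: (A, Z) = (232, 90).
After α: (228, 88).
After β⁻: (228, 89).
Z = 89 is actinium.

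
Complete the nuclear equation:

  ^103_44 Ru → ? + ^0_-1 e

Conserve mass number: 103 = A + 0, so A = 103.
Conserve atomic number: 44 = Z − 1, so Z = 45.
Z = 45 is rhodium, so the species is ^103_45 Rh.

Rh-103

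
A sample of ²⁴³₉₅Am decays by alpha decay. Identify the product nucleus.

Alpha decay: mass number changes by -4, atomic number by -2.
A: 243 − 4 = 239; Z: 95 − 2 = 93.
Z = 93 is neptunium, so the daughter is ²³⁹₉₃Np.

Np-239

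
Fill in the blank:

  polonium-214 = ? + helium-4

Pb-210

Conserve mass number: 214 = A + 4, so A = 210.
Conserve atomic number: 84 = Z + 2, so Z = 82.
Z = 82 is lead, so the species is lead-210.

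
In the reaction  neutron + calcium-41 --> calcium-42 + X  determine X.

Conserve mass number: 1 + 41 = 42 + A, so A = 0.
Conserve atomic number: 0 + 20 = 20 + Z, so Z = 0.
A = 0 and Z = 0 is γ — a gamma ray.

gamma ray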